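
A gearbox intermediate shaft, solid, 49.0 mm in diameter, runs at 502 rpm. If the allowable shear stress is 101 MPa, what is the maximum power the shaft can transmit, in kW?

J = πd⁴/32 = π(0.0490)⁴/32 = 5.660×10^-7 m⁴.
T_max = τ_allow·J/r = 1.01×10^8 × 5.660×10^-7 / 0.0245 = 2333 N·m.
ω = 2π·502/60 = 52.57 rad/s, so P_max = T_max·ω = 1.227×10^5 W.

123 kW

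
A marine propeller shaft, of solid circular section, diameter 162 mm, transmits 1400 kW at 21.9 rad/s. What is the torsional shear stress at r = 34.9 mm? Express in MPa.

33.0 MPa

ω = 21.9 rad/s, so T = P/ω = 1400×10³ / 21.90 = 63930 N·m.
J = πd⁴/32 = π(0.162)⁴/32 = 6.762×10^-5 m⁴.
Shear stress varies linearly with radius: τ = T·r/J = 63930 × 0.0349 / 6.762×10^-5 = 3.300×10^7 Pa.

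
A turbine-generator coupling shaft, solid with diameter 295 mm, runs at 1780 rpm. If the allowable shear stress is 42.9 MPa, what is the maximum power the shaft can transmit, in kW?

40300 kW

J = πd⁴/32 = π(0.295)⁴/32 = 7.435×10^-4 m⁴.
T_max = τ_allow·J/r = 4.29×10^7 × 7.435×10^-4 / 0.147 = 216200 N·m.
ω = 2π·1780/60 = 186.4 rad/s, so P_max = T_max·ω = 4.031×10^7 W.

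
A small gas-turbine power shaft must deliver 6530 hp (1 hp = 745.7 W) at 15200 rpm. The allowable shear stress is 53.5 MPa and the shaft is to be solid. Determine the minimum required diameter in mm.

ω = 2π·15200/60 = 1592 rad/s, so T = P/ω = 6530×745.7 / 1592 = 3059 N·m.
For a solid shaft τ_max = 16T/(πd³), so d = (16T/(π τ_allow))^(1/3) = (16·3059/(π·5.35×10^7))^(1/3) = 0.06628 m.

66.3 mm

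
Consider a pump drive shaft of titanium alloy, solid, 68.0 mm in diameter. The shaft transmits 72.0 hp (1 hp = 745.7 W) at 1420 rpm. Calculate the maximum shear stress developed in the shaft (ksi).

ω = 2π·1420/60 = 148.7 rad/s, so T = P/ω = 72.0×745.7 / 148.7 = 361.1 N·m.
J = πd⁴/32 = π(0.0680)⁴/32 = 2.099×10^-6 m⁴.
τ_max = T·r/J = 361.1 × 0.0340 / 2.099×10^-6 = 5.848×10^6 Pa.

0.848 ksi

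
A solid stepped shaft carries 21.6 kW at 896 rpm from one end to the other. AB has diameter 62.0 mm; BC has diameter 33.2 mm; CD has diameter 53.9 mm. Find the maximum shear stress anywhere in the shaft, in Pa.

ω = 2π·896/60 = 93.83 rad/s, so T = P/ω = 21.6×10³ / 93.83 = 230.2 N·m.
Under the same torque, τ_max = 16T/(πd³) is largest where d is smallest — segment BC (d = 33.2 mm).
τ_max = 16·230.2/(π·(0.0332)³) = 3.204×10^7 Pa.

3.20e7 Pa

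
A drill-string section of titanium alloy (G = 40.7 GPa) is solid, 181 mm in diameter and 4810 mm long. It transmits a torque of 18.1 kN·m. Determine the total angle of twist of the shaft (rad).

0.0203 rad

J = πd⁴/32 = π(0.181)⁴/32 = 1.054×10^-4 m⁴.
θ = T·L/(G·J) = 18100 × 4.81 / (40.7×10⁹ × 1.054×10^-4) = 0.02030 rad.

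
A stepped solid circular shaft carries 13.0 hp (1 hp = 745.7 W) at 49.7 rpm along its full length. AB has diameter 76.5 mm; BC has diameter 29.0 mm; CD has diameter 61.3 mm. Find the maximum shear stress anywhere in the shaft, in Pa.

ω = 2π·49.7/60 = 5.205 rad/s, so T = P/ω = 13.0×745.7 / 5.205 = 1863 N·m.
Under the same torque, τ_max = 16T/(πd³) is largest where d is smallest — segment BC (d = 29.0 mm).
τ_max = 16·1863/(π·(0.0290)³) = 3.890×10^8 Pa.

3.89e8 Pa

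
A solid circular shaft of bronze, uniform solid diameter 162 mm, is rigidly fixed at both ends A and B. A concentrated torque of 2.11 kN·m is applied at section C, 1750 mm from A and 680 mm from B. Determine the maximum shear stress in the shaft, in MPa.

1.82 MPa

With uniform GJ and both ends fixed, compatibility θ_AC = θ_CB gives T_A·a = T_B·b, together with T_A + T_B = T₀.
T_A = T₀·b/(a+b) = 2110·680/2430 = 590.5 N·m; T_B = 1520 N·m.
τ in each portion: τ_AC = 7.07×10^5 Pa, τ_CB = 1.82×10^6 Pa; maximum is in CB.
τ_max = T_CB·r/J = 1520·0.0810/6.76×10^-5 = 1.820×10^6 Pa.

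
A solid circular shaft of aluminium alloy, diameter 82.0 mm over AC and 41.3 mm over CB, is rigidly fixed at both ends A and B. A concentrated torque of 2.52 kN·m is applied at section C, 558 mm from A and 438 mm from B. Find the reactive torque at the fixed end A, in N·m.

Compatibility: T_A·a/J_AC = T_B·b/J_CB with T_A + T_B = T₀.
J_AC = 4.44×10^-6 m⁴, J_CB = 2.86×10^-7 m⁴, so T_A = T₀·(J_AC/a)/((J_AC/a)+(J_CB/b)) = 2329 N·m, T_B = 190.9 N·m.

2330 N·m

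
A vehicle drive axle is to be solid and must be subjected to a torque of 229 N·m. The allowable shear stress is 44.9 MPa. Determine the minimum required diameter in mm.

For a solid shaft τ_max = 16T/(πd³), so d = (16T/(π τ_allow))^(1/3) = (16·229.0/(π·4.49×10^7))^(1/3) = 0.02962 m.

29.6 mm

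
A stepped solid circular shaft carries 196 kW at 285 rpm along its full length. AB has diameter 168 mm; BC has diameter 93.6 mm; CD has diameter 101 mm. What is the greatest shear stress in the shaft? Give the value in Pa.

4.08e7 Pa

ω = 2π·285/60 = 29.85 rad/s, so T = P/ω = 196×10³ / 29.85 = 6567 N·m.
Under the same torque, τ_max = 16T/(πd³) is largest where d is smallest — segment BC (d = 93.6 mm).
τ_max = 16·6567/(π·(0.0936)³) = 4.079×10^7 Pa.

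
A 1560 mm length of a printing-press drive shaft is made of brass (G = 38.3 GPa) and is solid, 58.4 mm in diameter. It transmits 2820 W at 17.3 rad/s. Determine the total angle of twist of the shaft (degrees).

0.333°

ω = 17.3 rad/s, so T = P/ω = 2820 / 17.30 = 163.0 N·m.
J = πd⁴/32 = π(0.0584)⁴/32 = 1.142×10^-6 m⁴.
θ = T·L/(G·J) = 163.0 × 1.56 / (38.3×10⁹ × 1.142×10^-6) = 5.814×10^-3 rad.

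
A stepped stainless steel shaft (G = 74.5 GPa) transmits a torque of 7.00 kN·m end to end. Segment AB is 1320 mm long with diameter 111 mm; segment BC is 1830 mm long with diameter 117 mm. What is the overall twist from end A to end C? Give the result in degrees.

1.01°

J_AB = π(0.111)⁴/32 = 1.49×10^-5 m⁴; J_BC = π(0.117)⁴/32 = 1.84×10^-5 m⁴.
θ = (T/G)·Σ L_i/J_i = (7000/74.5×10⁹)·(1.32/1.49×10^-5 + 1.83/1.84×10^-5) = 0.01767 rad.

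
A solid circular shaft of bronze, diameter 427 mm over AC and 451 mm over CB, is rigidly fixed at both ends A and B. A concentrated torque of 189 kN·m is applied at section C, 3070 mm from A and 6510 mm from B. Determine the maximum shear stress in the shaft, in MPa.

7.79 MPa

Compatibility: T_A·a/J_AC = T_B·b/J_CB with T_A + T_B = T₀.
J_AC = 3.26×10^-3 m⁴, J_CB = 4.06×10^-3 m⁴, so T_A = T₀·(J_AC/a)/((J_AC/a)+(J_CB/b)) = 119100 N·m, T_B = 69900 N·m.
τ in each portion: τ_AC = 7.79×10^6 Pa, τ_CB = 3.88×10^6 Pa; maximum is in AC.
τ_max = T_AC·r/J = 119100·0.213/3.26×10^-3 = 7.791×10^6 Pa.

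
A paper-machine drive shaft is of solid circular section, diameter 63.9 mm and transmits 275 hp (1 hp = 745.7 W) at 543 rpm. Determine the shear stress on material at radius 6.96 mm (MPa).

15.3 MPa

ω = 2π·543/60 = 56.86 rad/s, so T = P/ω = 275×745.7 / 56.86 = 3606 N·m.
J = πd⁴/32 = π(0.0639)⁴/32 = 1.637×10^-6 m⁴.
Shear stress varies linearly with radius: τ = T·r/J = 3606 × 0.00696 / 1.637×10^-6 = 1.533×10^7 Pa.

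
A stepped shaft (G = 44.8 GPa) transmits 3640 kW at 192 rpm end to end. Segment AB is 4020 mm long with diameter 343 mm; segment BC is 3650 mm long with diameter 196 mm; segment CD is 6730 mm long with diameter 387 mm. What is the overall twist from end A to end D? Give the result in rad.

ω = 2π·192/60 = 20.11 rad/s, so T = P/ω = 3640×10³ / 20.11 = 181000 N·m.
J_AB = π(0.343)⁴/32 = 1.36×10^-3 m⁴; J_BC = π(0.196)⁴/32 = 1.45×10^-4 m⁴; J_CD = π(0.387)⁴/32 = 2.20×10^-3 m⁴.
θ = (T/G)·Σ L_i/J_i = (181000/44.8×10⁹)·(4.02/1.36×10^-3 + 3.65/1.45×10^-4 + 6.73/2.20×10^-3) = 0.1261 rad.

0.126 rad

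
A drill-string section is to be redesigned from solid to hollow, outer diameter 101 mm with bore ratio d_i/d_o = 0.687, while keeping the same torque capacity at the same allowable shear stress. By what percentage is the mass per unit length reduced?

37.5 %

Equal τ_max and T ⇒ the solid shaft needs d_s³ = d_o³(1−k⁴), so d_s = 101·(1−0.687⁴)^(1/3) = 92.86 mm.
Area ratio A_h/A_s = d_o²(1−k²)/d_s² = (1−k²)/(1−k⁴)^(2/3) = 0.6246.
Mass saving = 1 − 0.6246 = 37.5 %.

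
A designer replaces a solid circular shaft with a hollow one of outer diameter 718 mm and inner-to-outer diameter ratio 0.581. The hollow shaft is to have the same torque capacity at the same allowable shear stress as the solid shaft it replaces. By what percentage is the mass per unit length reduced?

Equal τ_max and T ⇒ the solid shaft needs d_s³ = d_o³(1−k⁴), so d_s = 718·(1−0.581⁴)^(1/3) = 689.6 mm.
Area ratio A_h/A_s = d_o²(1−k²)/d_s² = (1−k²)/(1−k⁴)^(2/3) = 0.7181.
Mass saving = 1 − 0.7181 = 28.2 %.

28.2 %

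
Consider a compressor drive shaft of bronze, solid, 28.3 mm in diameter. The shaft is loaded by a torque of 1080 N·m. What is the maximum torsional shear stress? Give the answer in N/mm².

J = πd⁴/32 = π(0.0283)⁴/32 = 6.297×10^-8 m⁴.
τ_max = T·r/J = 1080 × 0.0142 / 6.297×10^-8 = 2.427×10^8 Pa.

243 N/mm²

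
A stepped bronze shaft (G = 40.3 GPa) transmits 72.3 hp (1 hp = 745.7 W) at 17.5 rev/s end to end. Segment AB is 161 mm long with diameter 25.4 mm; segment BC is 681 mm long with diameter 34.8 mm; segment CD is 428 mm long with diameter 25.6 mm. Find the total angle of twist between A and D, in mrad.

229 mrad

ω = 2π·17.5 = 110.0 rad/s, so T = P/ω = 72.3×745.7 / 110.0 = 490.3 N·m.
J_AB = π(0.0254)⁴/32 = 4.09×10^-8 m⁴; J_BC = π(0.0348)⁴/32 = 1.44×10^-7 m⁴; J_CD = π(0.0256)⁴/32 = 4.22×10^-8 m⁴.
θ = (T/G)·Σ L_i/J_i = (490.3/40.3×10⁹)·(0.161/4.09×10^-8 + 0.681/1.44×10^-7 + 0.428/4.22×10^-8) = 0.2290 rad.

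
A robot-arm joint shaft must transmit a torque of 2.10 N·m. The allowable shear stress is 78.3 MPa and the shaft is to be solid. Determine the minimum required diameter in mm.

5.15 mm

For a solid shaft τ_max = 16T/(πd³), so d = (16T/(π τ_allow))^(1/3) = (16·2.100/(π·7.83×10^7))^(1/3) = 0.005150 m.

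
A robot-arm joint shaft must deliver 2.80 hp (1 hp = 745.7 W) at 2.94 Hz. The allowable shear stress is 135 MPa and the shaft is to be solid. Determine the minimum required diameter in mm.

16.2 mm

ω = 2π·2.94 = 18.47 rad/s, so T = P/ω = 2.80×745.7 / 18.47 = 113.0 N·m.
For a solid shaft τ_max = 16T/(πd³), so d = (16T/(π τ_allow))^(1/3) = (16·113.0/(π·1.35×10^8))^(1/3) = 0.01622 m.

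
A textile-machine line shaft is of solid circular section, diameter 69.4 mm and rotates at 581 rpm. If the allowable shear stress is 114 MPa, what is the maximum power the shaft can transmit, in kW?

J = πd⁴/32 = π(0.0694)⁴/32 = 2.277×10^-6 m⁴.
T_max = τ_allow·J/r = 1.14×10^8 × 2.277×10^-6 / 0.0347 = 7482 N·m.
ω = 2π·581/60 = 60.84 rad/s, so P_max = T_max·ω = 4.552×10^5 W.

455 kW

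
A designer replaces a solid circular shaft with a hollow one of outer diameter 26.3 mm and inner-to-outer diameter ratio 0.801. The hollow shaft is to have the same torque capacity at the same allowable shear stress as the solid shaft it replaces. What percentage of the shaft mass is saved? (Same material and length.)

49.0 %

Equal τ_max and T ⇒ the solid shaft needs d_s³ = d_o³(1−k⁴), so d_s = 26.3·(1−0.801⁴)^(1/3) = 22.04 mm.
Area ratio A_h/A_s = d_o²(1−k²)/d_s² = (1−k²)/(1−k⁴)^(2/3) = 0.5104.
Mass saving = 1 − 0.5104 = 49.0 %.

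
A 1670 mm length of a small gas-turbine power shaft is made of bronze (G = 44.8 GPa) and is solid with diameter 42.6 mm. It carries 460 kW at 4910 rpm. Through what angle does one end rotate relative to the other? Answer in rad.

ω = 2π·4910/60 = 514.2 rad/s, so T = P/ω = 460×10³ / 514.2 = 894.6 N·m.
J = πd⁴/32 = π(0.0426)⁴/32 = 3.233×10^-7 m⁴.
θ = T·L/(G·J) = 894.6 × 1.67 / (44.8×10⁹ × 3.233×10^-7) = 0.1031 rad.

0.103 rad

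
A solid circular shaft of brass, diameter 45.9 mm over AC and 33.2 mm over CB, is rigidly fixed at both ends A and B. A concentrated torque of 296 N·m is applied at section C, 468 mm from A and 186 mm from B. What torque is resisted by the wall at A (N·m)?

Compatibility: T_A·a/J_AC = T_B·b/J_CB with T_A + T_B = T₀.
J_AC = 4.36×10^-7 m⁴, J_CB = 1.19×10^-7 m⁴, so T_A = T₀·(J_AC/a)/((J_AC/a)+(J_CB/b)) = 175.3 N·m, T_B = 120.7 N·m.

175 N·m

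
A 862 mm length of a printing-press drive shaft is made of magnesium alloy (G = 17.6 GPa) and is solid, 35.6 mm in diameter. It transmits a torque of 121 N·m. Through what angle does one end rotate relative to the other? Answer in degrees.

2.15°

J = πd⁴/32 = π(0.0356)⁴/32 = 1.577×10^-7 m⁴.
θ = T·L/(G·J) = 121.0 × 0.862 / (17.6×10⁹ × 1.577×10^-7) = 0.03758 rad.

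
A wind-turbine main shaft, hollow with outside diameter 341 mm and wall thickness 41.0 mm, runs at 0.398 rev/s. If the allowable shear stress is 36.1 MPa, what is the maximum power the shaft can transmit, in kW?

J = π(d_o⁴ − d_i⁴)/32 = π(0.341⁴ − 0.259⁴)/32 = 8.857×10^-4 m⁴.
T_max = τ_allow·J/r = 3.61×10^7 × 8.857×10^-4 / 0.171 = 187500 N·m.
ω = 2π·0.398 = 2.501 rad/s, so P_max = T_max·ω = 4.689×10^5 W.

469 kW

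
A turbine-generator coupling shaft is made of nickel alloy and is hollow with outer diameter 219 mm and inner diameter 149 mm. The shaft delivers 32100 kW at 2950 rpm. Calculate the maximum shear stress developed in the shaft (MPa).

64.1 MPa

ω = 2π·2950/60 = 308.9 rad/s, so T = P/ω = 32100×10³ / 308.9 = 103900 N·m.
J = π(d_o⁴ − d_i⁴)/32 = π(0.219⁴ − 0.149⁴)/32 = 1.774×10^-4 m⁴.
τ_max = T·r/J = 103900 × 0.110 / 1.774×10^-4 = 6.412×10^7 Pa.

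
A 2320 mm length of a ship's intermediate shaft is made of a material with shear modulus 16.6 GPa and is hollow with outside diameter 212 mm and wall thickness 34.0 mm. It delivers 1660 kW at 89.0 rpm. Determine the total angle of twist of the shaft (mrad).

ω = 2π·89.0/60 = 9.320 rad/s, so T = P/ω = 1660×10³ / 9.320 = 178100 N·m.
J = π(d_o⁴ − d_i⁴)/32 = π(0.212⁴ − 0.144⁴)/32 = 1.561×10^-4 m⁴.
θ = T·L/(G·J) = 178100 × 2.32 / (16.6×10⁹ × 1.561×10^-4) = 0.1595 rad.

159 mrad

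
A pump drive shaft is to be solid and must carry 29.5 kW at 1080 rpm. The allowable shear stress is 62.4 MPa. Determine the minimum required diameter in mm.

27.7 mm

ω = 2π·1080/60 = 113.1 rad/s, so T = P/ω = 29.5×10³ / 113.1 = 260.8 N·m.
For a solid shaft τ_max = 16T/(πd³), so d = (16T/(π τ_allow))^(1/3) = (16·260.8/(π·6.24×10^7))^(1/3) = 0.02772 m.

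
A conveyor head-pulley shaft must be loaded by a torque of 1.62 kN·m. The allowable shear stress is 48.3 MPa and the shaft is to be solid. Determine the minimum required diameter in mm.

For a solid shaft τ_max = 16T/(πd³), so d = (16T/(π τ_allow))^(1/3) = (16·1620/(π·4.83×10^7))^(1/3) = 0.05549 m.

55.5 mm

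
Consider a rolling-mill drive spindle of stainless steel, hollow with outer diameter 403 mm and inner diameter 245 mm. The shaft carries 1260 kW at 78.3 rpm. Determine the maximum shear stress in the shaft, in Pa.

1.38e7 Pa

ω = 2π·78.3/60 = 8.200 rad/s, so T = P/ω = 1260×10³ / 8.200 = 153700 N·m.
J = π(d_o⁴ − d_i⁴)/32 = π(0.403⁴ − 0.245⁴)/32 = 2.236×10^-3 m⁴.
τ_max = T·r/J = 153700 × 0.202 / 2.236×10^-3 = 1.385×10^7 Pa.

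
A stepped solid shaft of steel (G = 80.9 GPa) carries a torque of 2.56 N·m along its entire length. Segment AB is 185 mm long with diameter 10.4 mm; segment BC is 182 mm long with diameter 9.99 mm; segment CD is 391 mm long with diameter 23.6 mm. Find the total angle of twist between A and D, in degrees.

0.653°

J_AB = π(0.0104)⁴/32 = 1.15×10^-9 m⁴; J_BC = π(0.00999)⁴/32 = 9.78×10^-10 m⁴; J_CD = π(0.0236)⁴/32 = 3.05×10^-8 m⁴.
θ = (T/G)·Σ L_i/J_i = (2.560/80.9×10⁹)·(0.185/1.15×10^-9 + 0.182/9.78×10^-10 + 0.391/3.05×10^-8) = 0.01139 rad.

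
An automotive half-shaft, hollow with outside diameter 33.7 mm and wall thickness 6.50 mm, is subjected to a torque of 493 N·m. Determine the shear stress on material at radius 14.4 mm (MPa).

65.4 MPa

J = π(d_o⁴ − d_i⁴)/32 = π(0.0337⁴ − 0.0207⁴)/32 = 1.086×10^-7 m⁴.
Shear stress varies linearly with radius: τ = T·r/J = 493.0 × 0.0144 / 1.086×10^-7 = 6.537×10^7 Pa.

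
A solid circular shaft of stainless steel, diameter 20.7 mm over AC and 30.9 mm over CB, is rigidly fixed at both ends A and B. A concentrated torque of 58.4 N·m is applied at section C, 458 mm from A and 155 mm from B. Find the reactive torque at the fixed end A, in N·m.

Compatibility: T_A·a/J_AC = T_B·b/J_CB with T_A + T_B = T₀.
J_AC = 1.80×10^-8 m⁴, J_CB = 8.95×10^-8 m⁴, so T_A = T₀·(J_AC/a)/((J_AC/a)+(J_CB/b)) = 3.726 N·m, T_B = 54.67 N·m.

3.73 N·m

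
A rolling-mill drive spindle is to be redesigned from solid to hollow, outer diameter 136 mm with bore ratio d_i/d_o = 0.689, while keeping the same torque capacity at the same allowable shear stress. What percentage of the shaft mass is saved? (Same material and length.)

Equal τ_max and T ⇒ the solid shaft needs d_s³ = d_o³(1−k⁴), so d_s = 136·(1−0.689⁴)^(1/3) = 124.9 mm.
Area ratio A_h/A_s = d_o²(1−k²)/d_s² = (1−k²)/(1−k⁴)^(2/3) = 0.6228.
Mass saving = 1 − 0.6228 = 37.7 %.

37.7 %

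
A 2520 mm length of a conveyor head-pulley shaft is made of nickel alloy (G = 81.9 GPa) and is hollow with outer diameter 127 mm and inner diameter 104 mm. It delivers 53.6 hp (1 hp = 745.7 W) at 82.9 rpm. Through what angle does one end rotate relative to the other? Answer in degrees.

ω = 2π·82.9/60 = 8.681 rad/s, so T = P/ω = 53.6×745.7 / 8.681 = 4604 N·m.
J = π(d_o⁴ − d_i⁴)/32 = π(0.127⁴ − 0.104⁴)/32 = 1.405×10^-5 m⁴.
θ = T·L/(G·J) = 4604 × 2.52 / (81.9×10⁹ × 1.405×10^-5) = 0.01008 rad.

0.578°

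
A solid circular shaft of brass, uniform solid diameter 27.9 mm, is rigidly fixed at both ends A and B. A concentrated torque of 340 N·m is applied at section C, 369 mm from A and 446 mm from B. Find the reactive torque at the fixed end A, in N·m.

With uniform GJ and both ends fixed, compatibility θ_AC = θ_CB gives T_A·a = T_B·b, together with T_A + T_B = T₀.
T_A = T₀·b/(a+b) = 340.0·446/815.0 = 186.1 N·m; T_B = 153.9 N·m.

186 N·m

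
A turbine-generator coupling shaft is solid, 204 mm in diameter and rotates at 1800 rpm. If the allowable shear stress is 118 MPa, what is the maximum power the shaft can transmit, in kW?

37100 kW

J = πd⁴/32 = π(0.204)⁴/32 = 1.700×10^-4 m⁴.
T_max = τ_allow·J/r = 1.18×10^8 × 1.700×10^-4 / 0.102 = 196700 N·m.
ω = 2π·1800/60 = 188.5 rad/s, so P_max = T_max·ω = 3.708×10^7 W.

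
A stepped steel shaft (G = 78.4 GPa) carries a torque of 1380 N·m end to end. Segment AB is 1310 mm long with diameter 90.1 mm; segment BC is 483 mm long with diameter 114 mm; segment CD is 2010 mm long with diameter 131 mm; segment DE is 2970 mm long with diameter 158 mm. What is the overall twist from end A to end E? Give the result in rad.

J_AB = π(0.0901)⁴/32 = 6.47×10^-6 m⁴; J_BC = π(0.114)⁴/32 = 1.66×10^-5 m⁴; J_CD = π(0.131)⁴/32 = 2.89×10^-5 m⁴; J_DE = π(0.158)⁴/32 = 6.12×10^-5 m⁴.
θ = (T/G)·Σ L_i/J_i = (1380/78.4×10⁹)·(1.31/6.47×10^-6 + 0.483/1.66×10^-5 + 2.01/2.89×10^-5 + 2.97/6.12×10^-5) = 6.155×10^-3 rad.

0.00615 rad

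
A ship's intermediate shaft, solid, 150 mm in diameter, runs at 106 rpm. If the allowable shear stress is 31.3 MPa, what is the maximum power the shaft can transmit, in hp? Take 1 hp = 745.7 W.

J = πd⁴/32 = π(0.150)⁴/32 = 4.970×10^-5 m⁴.
T_max = τ_allow·J/r = 3.13×10^7 × 4.970×10^-5 / 0.0750 = 20740 N·m.
ω = 2π·106/60 = 11.10 rad/s, so P_max = T_max·ω = 2.302×10^5 W.

309 hp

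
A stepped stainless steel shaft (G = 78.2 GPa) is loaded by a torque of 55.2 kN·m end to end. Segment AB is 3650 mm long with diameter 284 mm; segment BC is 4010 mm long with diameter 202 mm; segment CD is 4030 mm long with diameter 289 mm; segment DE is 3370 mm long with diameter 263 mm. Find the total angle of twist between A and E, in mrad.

J_AB = π(0.284)⁴/32 = 6.39×10^-4 m⁴; J_BC = π(0.202)⁴/32 = 1.63×10^-4 m⁴; J_CD = π(0.289)⁴/32 = 6.85×10^-4 m⁴; J_DE = π(0.263)⁴/32 = 4.70×10^-4 m⁴.
θ = (T/G)·Σ L_i/J_i = (55200/78.2×10⁹)·(3.65/6.39×10^-4 + 4.01/1.63×10^-4 + 4.03/6.85×10^-4 + 3.37/4.70×10^-4) = 0.03057 rad.

30.6 mrad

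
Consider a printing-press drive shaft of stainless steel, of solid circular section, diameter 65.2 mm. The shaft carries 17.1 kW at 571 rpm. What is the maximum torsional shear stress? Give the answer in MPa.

ω = 2π·571/60 = 59.79 rad/s, so T = P/ω = 17.1×10³ / 59.79 = 286.0 N·m.
J = πd⁴/32 = π(0.0652)⁴/32 = 1.774×10^-6 m⁴.
τ_max = T·r/J = 286.0 × 0.0326 / 1.774×10^-6 = 5.255×10^6 Pa.

5.25 MPa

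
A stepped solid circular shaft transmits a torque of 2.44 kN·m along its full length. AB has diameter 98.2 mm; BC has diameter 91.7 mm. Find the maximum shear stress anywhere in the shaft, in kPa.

16100 kPa

Under the same torque, τ_max = 16T/(πd³) is largest where d is smallest — segment BC (d = 91.7 mm).
τ_max = 16·2440/(π·(0.0917)³) = 1.612×10^7 Pa.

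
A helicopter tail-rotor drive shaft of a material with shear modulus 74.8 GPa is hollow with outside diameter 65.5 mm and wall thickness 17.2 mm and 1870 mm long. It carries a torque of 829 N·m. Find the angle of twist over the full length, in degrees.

0.692°

J = π(d_o⁴ − d_i⁴)/32 = π(0.0655⁴ − 0.0311⁴)/32 = 1.715×10^-6 m⁴.
θ = T·L/(G·J) = 829.0 × 1.87 / (74.8×10⁹ × 1.715×10^-6) = 0.01208 rad.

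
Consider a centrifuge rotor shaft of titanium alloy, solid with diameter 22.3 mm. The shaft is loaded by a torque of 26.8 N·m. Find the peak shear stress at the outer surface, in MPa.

12.3 MPa

J = πd⁴/32 = π(0.0223)⁴/32 = 2.428×10^-8 m⁴.
τ_max = T·r/J = 26.80 × 0.0112 / 2.428×10^-8 = 1.231×10^7 Pa.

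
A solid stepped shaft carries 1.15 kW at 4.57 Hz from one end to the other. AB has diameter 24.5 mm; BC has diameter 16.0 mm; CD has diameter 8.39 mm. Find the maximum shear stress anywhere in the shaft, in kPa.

ω = 2π·4.57 = 28.71 rad/s, so T = P/ω = 1.15×10³ / 28.71 = 40.05 N·m.
Under the same torque, τ_max = 16T/(πd³) is largest where d is smallest — segment CD (d = 8.39 mm).
τ_max = 16·40.05/(π·(0.00839)³) = 3.454×10^8 Pa.

345000 kPa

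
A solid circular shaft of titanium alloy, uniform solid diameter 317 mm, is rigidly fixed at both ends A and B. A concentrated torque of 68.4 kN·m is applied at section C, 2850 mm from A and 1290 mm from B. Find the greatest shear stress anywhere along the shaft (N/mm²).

7.53 N/mm²

With uniform GJ and both ends fixed, compatibility θ_AC = θ_CB gives T_A·a = T_B·b, together with T_A + T_B = T₀.
T_A = T₀·b/(a+b) = 68400·1290/4140 = 21310 N·m; T_B = 47090 N·m.
τ in each portion: τ_AC = 3.41×10^6 Pa, τ_CB = 7.53×10^6 Pa; maximum is in CB.
τ_max = T_CB·r/J = 47090·0.159/9.91×10^-4 = 7.528×10^6 Pa.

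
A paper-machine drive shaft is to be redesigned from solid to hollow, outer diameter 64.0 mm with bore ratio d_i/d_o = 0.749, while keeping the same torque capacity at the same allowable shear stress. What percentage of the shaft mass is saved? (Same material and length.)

Equal τ_max and T ⇒ the solid shaft needs d_s³ = d_o³(1−k⁴), so d_s = 64.0·(1−0.749⁴)^(1/3) = 56.42 mm.
Area ratio A_h/A_s = d_o²(1−k²)/d_s² = (1−k²)/(1−k⁴)^(2/3) = 0.5648.
Mass saving = 1 − 0.5648 = 43.5 %.

43.5 %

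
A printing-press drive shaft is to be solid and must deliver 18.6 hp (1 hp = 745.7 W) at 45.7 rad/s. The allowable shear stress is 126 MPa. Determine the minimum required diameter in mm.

ω = 45.7 rad/s, so T = P/ω = 18.6×745.7 / 45.70 = 303.5 N·m.
For a solid shaft τ_max = 16T/(πd³), so d = (16T/(π τ_allow))^(1/3) = (16·303.5/(π·1.26×10^8))^(1/3) = 0.02306 m.

23.1 mm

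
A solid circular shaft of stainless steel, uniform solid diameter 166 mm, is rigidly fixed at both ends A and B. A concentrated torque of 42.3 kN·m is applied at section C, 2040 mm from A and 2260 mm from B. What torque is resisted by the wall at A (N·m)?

With uniform GJ and both ends fixed, compatibility θ_AC = θ_CB gives T_A·a = T_B·b, together with T_A + T_B = T₀.
T_A = T₀·b/(a+b) = 42300·2260/4300 = 22230 N·m; T_B = 20070 N·m.

22200 N·m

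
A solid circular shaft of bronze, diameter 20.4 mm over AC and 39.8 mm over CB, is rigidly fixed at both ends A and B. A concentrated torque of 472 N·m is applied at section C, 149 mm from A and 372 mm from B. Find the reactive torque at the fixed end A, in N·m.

Compatibility: T_A·a/J_AC = T_B·b/J_CB with T_A + T_B = T₀.
J_AC = 1.70×10^-8 m⁴, J_CB = 2.46×10^-7 m⁴, so T_A = T₀·(J_AC/a)/((J_AC/a)+(J_CB/b)) = 69.38 N·m, T_B = 402.6 N·m.

69.4 N·m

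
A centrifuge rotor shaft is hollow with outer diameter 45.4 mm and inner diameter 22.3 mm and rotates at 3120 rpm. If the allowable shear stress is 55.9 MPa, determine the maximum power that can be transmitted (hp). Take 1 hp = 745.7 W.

424 hp

J = π(d_o⁴ − d_i⁴)/32 = π(0.0454⁴ − 0.0223⁴)/32 = 3.928×10^-7 m⁴.
T_max = τ_allow·J/r = 5.59×10^7 × 3.928×10^-7 / 0.0227 = 967.3 N·m.
ω = 2π·3120/60 = 326.7 rad/s, so P_max = T_max·ω = 3.160×10^5 W.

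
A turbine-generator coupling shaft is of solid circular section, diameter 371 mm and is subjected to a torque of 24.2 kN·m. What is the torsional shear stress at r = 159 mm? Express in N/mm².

J = πd⁴/32 = π(0.371)⁴/32 = 1.860×10^-3 m⁴.
Shear stress varies linearly with radius: τ = T·r/J = 24200 × 0.159 / 1.860×10^-3 = 2.069×10^6 Pa.

2.07 N/mm²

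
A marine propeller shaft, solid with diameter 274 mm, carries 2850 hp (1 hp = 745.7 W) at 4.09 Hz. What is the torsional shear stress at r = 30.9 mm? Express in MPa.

4.62 MPa

ω = 2π·4.09 = 25.70 rad/s, so T = P/ω = 2850×745.7 / 25.70 = 82700 N·m.
J = πd⁴/32 = π(0.274)⁴/32 = 5.534×10^-4 m⁴.
Shear stress varies linearly with radius: τ = T·r/J = 82700 × 0.0309 / 5.534×10^-4 = 4.618×10^6 Pa.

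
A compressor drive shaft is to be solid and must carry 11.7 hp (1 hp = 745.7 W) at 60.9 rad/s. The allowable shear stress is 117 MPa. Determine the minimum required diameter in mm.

ω = 60.9 rad/s, so T = P/ω = 11.7×745.7 / 60.90 = 143.3 N·m.
For a solid shaft τ_max = 16T/(πd³), so d = (16T/(π τ_allow))^(1/3) = (16·143.3/(π·1.17×10^8))^(1/3) = 0.01841 m.

18.4 mm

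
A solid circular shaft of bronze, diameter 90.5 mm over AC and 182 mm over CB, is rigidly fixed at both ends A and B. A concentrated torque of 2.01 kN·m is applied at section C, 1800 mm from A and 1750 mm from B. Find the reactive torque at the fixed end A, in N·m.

Compatibility: T_A·a/J_AC = T_B·b/J_CB with T_A + T_B = T₀.
J_AC = 6.59×10^-6 m⁴, J_CB = 1.08×10^-4 m⁴, so T_A = T₀·(J_AC/a)/((J_AC/a)+(J_CB/b)) = 112.8 N·m, T_B = 1897 N·m.

113 N·m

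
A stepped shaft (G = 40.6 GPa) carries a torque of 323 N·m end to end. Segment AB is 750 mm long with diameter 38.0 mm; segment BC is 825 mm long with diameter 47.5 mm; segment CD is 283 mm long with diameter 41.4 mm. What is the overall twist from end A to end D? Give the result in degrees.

J_AB = π(0.0380)⁴/32 = 2.05×10^-7 m⁴; J_BC = π(0.0475)⁴/32 = 5.00×10^-7 m⁴; J_CD = π(0.0414)⁴/32 = 2.88×10^-7 m⁴.
θ = (T/G)·Σ L_i/J_i = (323.0/40.6×10⁹)·(0.750/2.05×10^-7 + 0.825/5.00×10^-7 + 0.283/2.88×10^-7) = 0.05009 rad.

2.87°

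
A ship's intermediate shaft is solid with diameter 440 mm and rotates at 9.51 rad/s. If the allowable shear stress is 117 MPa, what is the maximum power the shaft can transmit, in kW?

J = πd⁴/32 = π(0.440)⁴/32 = 3.680×10^-3 m⁴.
T_max = τ_allow·J/r = 1.17×10^8 × 3.680×10^-3 / 0.220 = 1.957e6 N·m.
ω = 9.51 rad/s, so P_max = T_max·ω = 1.861×10^7 W.

18600 kW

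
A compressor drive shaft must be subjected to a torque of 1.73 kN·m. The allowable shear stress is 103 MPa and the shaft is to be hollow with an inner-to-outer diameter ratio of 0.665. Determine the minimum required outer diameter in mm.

For a hollow shaft with d_i/d_o = 0.665: τ_max = 16T/(π d_o³ (1−k⁴)), so d_o = [16T/(π τ_allow (1−k⁴))]^(1/3) = [16·1730/(π·1.03×10^8·0.8044)]^(1/3) = 0.04738 m.

47.4 mm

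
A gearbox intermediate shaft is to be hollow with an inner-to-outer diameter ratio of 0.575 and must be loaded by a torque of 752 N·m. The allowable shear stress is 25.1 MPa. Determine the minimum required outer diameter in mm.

For a hollow shaft with d_i/d_o = 0.575: τ_max = 16T/(π d_o³ (1−k⁴)), so d_o = [16T/(π τ_allow (1−k⁴))]^(1/3) = [16·752.0/(π·2.51×10^7·0.8907)]^(1/3) = 0.05554 m.

55.5 mm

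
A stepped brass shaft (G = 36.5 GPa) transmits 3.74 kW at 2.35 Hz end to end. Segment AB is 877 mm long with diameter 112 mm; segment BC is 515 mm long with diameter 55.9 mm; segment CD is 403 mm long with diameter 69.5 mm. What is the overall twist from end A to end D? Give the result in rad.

0.00534 rad

ω = 2π·2.35 = 14.77 rad/s, so T = P/ω = 3.74×10³ / 14.77 = 253.3 N·m.
J_AB = π(0.112)⁴/32 = 1.54×10^-5 m⁴; J_BC = π(0.0559)⁴/32 = 9.59×10^-7 m⁴; J_CD = π(0.0695)⁴/32 = 2.29×10^-6 m⁴.
θ = (T/G)·Σ L_i/J_i = (253.3/36.5×10⁹)·(0.877/1.54×10^-5 + 0.515/9.59×10^-7 + 0.403/2.29×10^-6) = 5.343×10^-3 rad.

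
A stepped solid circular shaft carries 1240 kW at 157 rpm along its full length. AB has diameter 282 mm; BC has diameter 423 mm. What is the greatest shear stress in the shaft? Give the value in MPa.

17.1 MPa

ω = 2π·157/60 = 16.44 rad/s, so T = P/ω = 1240×10³ / 16.44 = 75420 N·m.
Under the same torque, τ_max = 16T/(πd³) is largest where d is smallest — segment AB (d = 282 mm).
τ_max = 16·75420/(π·(0.282)³) = 1.713×10^7 Pa.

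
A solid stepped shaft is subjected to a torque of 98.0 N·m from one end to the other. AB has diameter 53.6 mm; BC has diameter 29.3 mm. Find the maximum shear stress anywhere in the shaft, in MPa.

Under the same torque, τ_max = 16T/(πd³) is largest where d is smallest — segment BC (d = 29.3 mm).
τ_max = 16·98.00/(π·(0.0293)³) = 1.984×10^7 Pa.

19.8 MPa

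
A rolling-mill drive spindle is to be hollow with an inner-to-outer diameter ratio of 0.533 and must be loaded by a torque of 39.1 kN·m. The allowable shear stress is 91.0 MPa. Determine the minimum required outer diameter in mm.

For a hollow shaft with d_i/d_o = 0.533: τ_max = 16T/(π d_o³ (1−k⁴)), so d_o = [16T/(π τ_allow (1−k⁴))]^(1/3) = [16·39100/(π·9.10×10^7·0.9193)]^(1/3) = 0.1335 m.

134 mm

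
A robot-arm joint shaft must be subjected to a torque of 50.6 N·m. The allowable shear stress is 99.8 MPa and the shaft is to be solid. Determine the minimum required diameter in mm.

For a solid shaft τ_max = 16T/(πd³), so d = (16T/(π τ_allow))^(1/3) = (16·50.60/(π·9.98×10^7))^(1/3) = 0.01372 m.

13.7 mm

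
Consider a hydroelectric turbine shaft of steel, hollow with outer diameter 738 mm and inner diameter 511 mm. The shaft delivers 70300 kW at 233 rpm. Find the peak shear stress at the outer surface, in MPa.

ω = 2π·233/60 = 24.40 rad/s, so T = P/ω = 70300×10³ / 24.40 = 2.881e6 N·m.
J = π(d_o⁴ − d_i⁴)/32 = π(0.738⁴ − 0.511⁴)/32 = 0.02243 m⁴.
τ_max = T·r/J = 2.881e6 × 0.369 / 0.02243 = 4.740×10^7 Pa.

47.4 MPa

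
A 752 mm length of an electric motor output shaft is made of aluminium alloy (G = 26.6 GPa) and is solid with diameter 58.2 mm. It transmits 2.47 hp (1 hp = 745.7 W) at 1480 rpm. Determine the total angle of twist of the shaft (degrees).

0.0171°

ω = 2π·1480/60 = 155.0 rad/s, so T = P/ω = 2.47×745.7 / 155.0 = 11.88 N·m.
J = πd⁴/32 = π(0.0582)⁴/32 = 1.126×10^-6 m⁴.
θ = T·L/(G·J) = 11.88 × 0.752 / (26.6×10⁹ × 1.126×10^-6) = 2.983×10^-4 rad.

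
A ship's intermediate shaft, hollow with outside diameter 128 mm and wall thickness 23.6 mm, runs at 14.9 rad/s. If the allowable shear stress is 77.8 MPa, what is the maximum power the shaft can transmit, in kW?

J = π(d_o⁴ − d_i⁴)/32 = π(0.128⁴ − 0.0808⁴)/32 = 2.217×10^-5 m⁴.
T_max = τ_allow·J/r = 7.78×10^7 × 2.217×10^-5 / 0.0640 = 26950 N·m.
ω = 14.9 rad/s, so P_max = T_max·ω = 4.015×10^5 W.

402 kW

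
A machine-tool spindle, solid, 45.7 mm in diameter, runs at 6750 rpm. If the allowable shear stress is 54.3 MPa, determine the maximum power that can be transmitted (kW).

719 kW

J = πd⁴/32 = π(0.0457)⁴/32 = 4.282×10^-7 m⁴.
T_max = τ_allow·J/r = 5.43×10^7 × 4.282×10^-7 / 0.0229 = 1018 N·m.
ω = 2π·6750/60 = 706.9 rad/s, so P_max = T_max·ω = 7.193×10^5 W.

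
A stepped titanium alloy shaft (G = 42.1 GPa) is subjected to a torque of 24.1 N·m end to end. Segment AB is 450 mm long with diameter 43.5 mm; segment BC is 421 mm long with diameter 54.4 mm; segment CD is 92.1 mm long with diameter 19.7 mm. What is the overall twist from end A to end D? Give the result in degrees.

J_AB = π(0.0435)⁴/32 = 3.52×10^-7 m⁴; J_BC = π(0.0544)⁴/32 = 8.60×10^-7 m⁴; J_CD = π(0.0197)⁴/32 = 1.48×10^-8 m⁴.
θ = (T/G)·Σ L_i/J_i = (24.10/42.1×10⁹)·(0.450/3.52×10^-7 + 0.421/8.60×10^-7 + 0.0921/1.48×10^-8) = 4.579×10^-3 rad.

0.262°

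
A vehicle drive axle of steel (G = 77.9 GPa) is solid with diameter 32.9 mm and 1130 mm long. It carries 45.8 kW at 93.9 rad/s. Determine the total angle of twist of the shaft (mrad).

ω = 93.9 rad/s, so T = P/ω = 45.8×10³ / 93.90 = 487.8 N·m.
J = πd⁴/32 = π(0.0329)⁴/32 = 1.150×10^-7 m⁴.
θ = T·L/(G·J) = 487.8 × 1.13 / (77.9×10⁹ × 1.150×10^-7) = 0.06151 rad.

61.5 mrad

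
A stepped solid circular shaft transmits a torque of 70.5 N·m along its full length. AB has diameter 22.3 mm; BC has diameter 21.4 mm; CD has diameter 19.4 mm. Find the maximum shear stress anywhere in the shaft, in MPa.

49.2 MPa

Under the same torque, τ_max = 16T/(πd³) is largest where d is smallest — segment CD (d = 19.4 mm).
τ_max = 16·70.50/(π·(0.0194)³) = 4.918×10^7 Pa.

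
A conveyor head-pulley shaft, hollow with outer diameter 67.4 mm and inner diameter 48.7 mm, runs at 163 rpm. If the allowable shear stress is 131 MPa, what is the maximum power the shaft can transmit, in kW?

J = π(d_o⁴ − d_i⁴)/32 = π(0.0674⁴ − 0.0487⁴)/32 = 1.474×10^-6 m⁴.
T_max = τ_allow·J/r = 1.31×10^8 × 1.474×10^-6 / 0.0337 = 5729 N·m.
ω = 2π·163/60 = 17.07 rad/s, so P_max = T_max·ω = 9.779×10^4 W.

97.8 kW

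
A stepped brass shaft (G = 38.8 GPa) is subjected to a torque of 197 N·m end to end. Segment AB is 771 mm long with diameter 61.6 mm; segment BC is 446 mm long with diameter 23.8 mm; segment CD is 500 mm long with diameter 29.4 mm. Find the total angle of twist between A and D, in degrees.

J_AB = π(0.0616)⁴/32 = 1.41×10^-6 m⁴; J_BC = π(0.0238)⁴/32 = 3.15×10^-8 m⁴; J_CD = π(0.0294)⁴/32 = 7.33×10^-8 m⁴.
θ = (T/G)·Σ L_i/J_i = (197.0/38.8×10⁹)·(0.771/1.41×10^-6 + 0.446/3.15×10^-8 + 0.500/7.33×10^-8) = 0.1093 rad.

6.26°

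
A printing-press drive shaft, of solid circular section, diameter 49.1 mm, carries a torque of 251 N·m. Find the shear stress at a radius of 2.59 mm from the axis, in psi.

J = πd⁴/32 = π(0.0491)⁴/32 = 5.706×10^-7 m⁴.
Shear stress varies linearly with radius: τ = T·r/J = 251.0 × 0.00259 / 5.706×10^-7 = 1.139×10^6 Pa.

165 psi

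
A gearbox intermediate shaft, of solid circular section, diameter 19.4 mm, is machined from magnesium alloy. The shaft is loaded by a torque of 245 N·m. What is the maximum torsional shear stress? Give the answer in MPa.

171 MPa

J = πd⁴/32 = π(0.0194)⁴/32 = 1.391×10^-8 m⁴.
τ_max = T·r/J = 245.0 × 0.00970 / 1.391×10^-8 = 1.709×10^8 Pa.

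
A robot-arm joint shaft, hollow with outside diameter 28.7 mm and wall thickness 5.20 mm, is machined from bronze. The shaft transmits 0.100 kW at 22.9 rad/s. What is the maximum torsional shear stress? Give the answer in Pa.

1.13e6 Pa

ω = 22.9 rad/s, so T = P/ω = 0.100×10³ / 22.90 = 4.367 N·m.
J = π(d_o⁴ − d_i⁴)/32 = π(0.0287⁴ − 0.0183⁴)/32 = 5.560×10^-8 m⁴.
τ_max = T·r/J = 4.367 × 0.0143 / 5.560×10^-8 = 1.127×10^6 Pa.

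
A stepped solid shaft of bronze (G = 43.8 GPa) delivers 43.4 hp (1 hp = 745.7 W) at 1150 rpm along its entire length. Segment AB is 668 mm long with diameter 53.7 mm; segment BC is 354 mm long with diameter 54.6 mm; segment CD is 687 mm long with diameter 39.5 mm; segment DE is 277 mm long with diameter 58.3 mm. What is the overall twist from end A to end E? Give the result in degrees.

1.53°

ω = 2π·1150/60 = 120.4 rad/s, so T = P/ω = 43.4×745.7 / 120.4 = 268.7 N·m.
J_AB = π(0.0537)⁴/32 = 8.16×10^-7 m⁴; J_BC = π(0.0546)⁴/32 = 8.73×10^-7 m⁴; J_CD = π(0.0395)⁴/32 = 2.39×10^-7 m⁴; J_DE = π(0.0583)⁴/32 = 1.13×10^-6 m⁴.
θ = (T/G)·Σ L_i/J_i = (268.7/43.8×10⁹)·(0.668/8.16×10^-7 + 0.354/8.73×10^-7 + 0.687/2.39×10^-7 + 0.277/1.13×10^-6) = 0.02665 rad.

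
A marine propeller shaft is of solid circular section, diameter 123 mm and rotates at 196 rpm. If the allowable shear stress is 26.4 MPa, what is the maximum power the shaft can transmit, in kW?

198 kW

J = πd⁴/32 = π(0.123)⁴/32 = 2.247×10^-5 m⁴.
T_max = τ_allow·J/r = 2.64×10^7 × 2.247×10^-5 / 0.0615 = 9646 N·m.
ω = 2π·196/60 = 20.53 rad/s, so P_max = T_max·ω = 1.980×10^5 W.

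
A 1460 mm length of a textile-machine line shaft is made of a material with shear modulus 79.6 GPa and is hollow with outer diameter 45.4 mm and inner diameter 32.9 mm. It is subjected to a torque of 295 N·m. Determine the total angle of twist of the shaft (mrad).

J = π(d_o⁴ − d_i⁴)/32 = π(0.0454⁴ − 0.0329⁴)/32 = 3.021×10^-7 m⁴.
θ = T·L/(G·J) = 295.0 × 1.46 / (79.6×10⁹ × 3.021×10^-7) = 0.01791 rad.

17.9 mrad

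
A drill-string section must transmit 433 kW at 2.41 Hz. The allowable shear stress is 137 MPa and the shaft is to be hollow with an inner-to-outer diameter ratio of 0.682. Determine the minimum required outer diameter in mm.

ω = 2π·2.41 = 15.14 rad/s, so T = P/ω = 433×10³ / 15.14 = 28600 N·m.
For a hollow shaft with d_i/d_o = 0.682: τ_max = 16T/(π d_o³ (1−k⁴)), so d_o = [16T/(π τ_allow (1−k⁴))]^(1/3) = [16·28600/(π·1.37×10^8·0.7837)]^(1/3) = 0.1107 m.

111 mm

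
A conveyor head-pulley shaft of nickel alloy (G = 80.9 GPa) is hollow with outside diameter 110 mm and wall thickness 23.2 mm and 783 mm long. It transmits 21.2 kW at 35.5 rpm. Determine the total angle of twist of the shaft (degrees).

0.248°

ω = 2π·35.5/60 = 3.718 rad/s, so T = P/ω = 21.2×10³ / 3.718 = 5703 N·m.
J = π(d_o⁴ − d_i⁴)/32 = π(0.110⁴ − 0.0636⁴)/32 = 1.277×10^-5 m⁴.
θ = T·L/(G·J) = 5703 × 0.783 / (80.9×10⁹ × 1.277×10^-5) = 4.323×10^-3 rad.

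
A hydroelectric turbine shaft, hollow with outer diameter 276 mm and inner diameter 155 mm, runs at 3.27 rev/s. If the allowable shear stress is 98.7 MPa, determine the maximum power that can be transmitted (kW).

J = π(d_o⁴ − d_i⁴)/32 = π(0.276⁴ − 0.155⁴)/32 = 5.130×10^-4 m⁴.
T_max = τ_allow·J/r = 9.87×10^7 × 5.130×10^-4 / 0.138 = 366900 N·m.
ω = 2π·3.27 = 20.55 rad/s, so P_max = T_max·ω = 7.539×10^6 W.

7540 kW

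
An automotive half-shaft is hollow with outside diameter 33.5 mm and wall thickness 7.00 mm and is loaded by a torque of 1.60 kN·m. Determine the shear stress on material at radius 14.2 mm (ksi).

30.1 ksi

J = π(d_o⁴ − d_i⁴)/32 = π(0.0335⁴ − 0.0195⁴)/32 = 1.095×10^-7 m⁴.
Shear stress varies linearly with radius: τ = T·r/J = 1600 × 0.0142 / 1.095×10^-7 = 2.076×10^8 Pa.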